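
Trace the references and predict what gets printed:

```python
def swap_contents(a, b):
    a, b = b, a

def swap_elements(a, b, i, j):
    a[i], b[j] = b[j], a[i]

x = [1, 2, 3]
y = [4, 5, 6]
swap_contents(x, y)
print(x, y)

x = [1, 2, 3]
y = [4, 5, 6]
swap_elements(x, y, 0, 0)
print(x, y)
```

Key concept: parameter rebinding vs mutation.
Step by step:
`x = [1, 2, 3]` → x = [1, 2, 3]
`y = [4, 5, 6]` → y = [4, 5, 6]
`swap_contents(x, y)` → no visible change to tracked variables
`print(x, y)` → prints [1, 2, 3] [4, 5, 6]
`x = [1, 2, 3]` → x = [1, 2, 3]
`y = [4, 5, 6]` → y = [4, 5, 6]
`swap_elements(x, y, 0, 0)` → x = [4, 2, 3]; y = [1, 5, 6]
`print(x, y)` → prints [4, 2, 3] [1, 5, 6]

Answer:
[1, 2, 3] [4, 5, 6]
[4, 2, 3] [1, 5, 6]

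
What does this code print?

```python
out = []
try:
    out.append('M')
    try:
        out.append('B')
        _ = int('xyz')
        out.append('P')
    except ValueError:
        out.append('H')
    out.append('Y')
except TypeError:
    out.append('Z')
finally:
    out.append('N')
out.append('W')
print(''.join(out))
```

Execution trace: 'M' (try body) → 'B' (inner try body) → 'H' (inner except ValueError) → 'Y' (try body, no exception) → 'N' (finally) → 'W' (after the try/except). Output: MBHYNW

Answer: MBHYNW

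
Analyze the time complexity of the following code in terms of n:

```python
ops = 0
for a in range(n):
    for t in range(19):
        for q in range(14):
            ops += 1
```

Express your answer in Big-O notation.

Each loop level contributes: n × 1 × 1. Multiplying the contributions gives O(n).

Answer: O(n)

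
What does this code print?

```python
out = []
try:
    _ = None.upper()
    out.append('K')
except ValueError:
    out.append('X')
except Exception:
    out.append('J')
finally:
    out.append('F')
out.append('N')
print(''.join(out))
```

Execution trace: 'J' (except Exception) → 'F' (finally) → 'N' (after the try/except). Output: JFN

Answer: JFN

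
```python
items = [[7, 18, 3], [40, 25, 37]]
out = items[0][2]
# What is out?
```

Trace:
`items = [[7, 18, 3], [40, 25, 37]]` → items = [[7, 18, 3], [40, 25, 37]]
`out = items[0][2]` → out = 3
So out = 3

Answer: 3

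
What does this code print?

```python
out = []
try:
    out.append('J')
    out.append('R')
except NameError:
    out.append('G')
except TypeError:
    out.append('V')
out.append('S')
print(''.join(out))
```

Execution trace: 'J' (try body) → 'R' (try body, no exception) → 'S' (after the try/except). Output: JRS

Answer: JRS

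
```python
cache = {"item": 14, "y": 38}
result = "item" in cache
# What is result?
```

Trace:
`cache = {"item": 14, "y": 38}` → cache = {'item': 14, 'y': 38}
`result = "item" in cache` → result = True
So result = True

Answer: True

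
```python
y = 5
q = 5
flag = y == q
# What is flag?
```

Trace:
`y = 5` → y = 5
`q = 5` → q = 5
`flag = y == q` → flag = True
So flag = True

Answer: True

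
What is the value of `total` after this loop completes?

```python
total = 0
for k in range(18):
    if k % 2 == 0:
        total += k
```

Sum of even numbers 0 to 17
`total` takes the values: 0 → 2 → 6 → 12 → 20 → 30 → 42 → 56 → 72

Answer: 72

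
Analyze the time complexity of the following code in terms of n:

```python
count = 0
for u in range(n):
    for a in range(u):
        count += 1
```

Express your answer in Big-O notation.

Each loop level contributes: n × n. Multiplying the contributions gives O(n^2).

Answer: O(n^2)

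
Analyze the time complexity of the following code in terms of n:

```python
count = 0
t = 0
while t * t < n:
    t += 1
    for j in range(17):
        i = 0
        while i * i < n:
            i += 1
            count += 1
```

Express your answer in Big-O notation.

Each loop level contributes: √n × 1 × √n. Multiplying the contributions gives O(n).

Answer: O(n)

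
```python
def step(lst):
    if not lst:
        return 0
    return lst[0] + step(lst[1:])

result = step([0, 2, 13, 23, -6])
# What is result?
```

0 + 2 + 13 + 23 + (-6) + 0 = 32

Answer: 32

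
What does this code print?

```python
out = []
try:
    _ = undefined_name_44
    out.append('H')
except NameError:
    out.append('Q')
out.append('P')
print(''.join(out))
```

Execution trace: 'Q' (except NameError) → 'P' (after the try/except). Output: QP

Answer: QP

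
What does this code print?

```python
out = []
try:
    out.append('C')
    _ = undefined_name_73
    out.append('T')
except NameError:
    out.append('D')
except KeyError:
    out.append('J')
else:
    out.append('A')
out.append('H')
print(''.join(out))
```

Execution trace: 'C' (try body) → 'D' (except NameError) → 'H' (after the try/except). Output: CDH

Answer: CDH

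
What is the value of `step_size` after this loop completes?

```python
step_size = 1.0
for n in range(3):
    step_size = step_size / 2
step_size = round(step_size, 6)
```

Halving LR 3 times: 1 / 2^3
`step_size` takes the values: 1.0 → 0.5 → 0.25 → 0.125

Answer: 0.125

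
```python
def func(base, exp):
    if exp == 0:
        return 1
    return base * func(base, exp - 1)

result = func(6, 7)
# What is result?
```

func(6, 7) = 6 * 6 * 6 * 6 * 6 * 6 * 6 = 279936

Answer: 279936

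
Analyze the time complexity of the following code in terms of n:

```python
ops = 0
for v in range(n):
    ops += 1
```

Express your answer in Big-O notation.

Each loop level contributes: n. Multiplying the contributions gives O(n).

Answer: O(n)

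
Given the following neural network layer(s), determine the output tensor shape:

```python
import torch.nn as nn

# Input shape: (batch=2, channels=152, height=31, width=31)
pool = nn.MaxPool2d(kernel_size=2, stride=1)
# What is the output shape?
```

Input: (2, 152, 31, 31) -> Output: (2, 152, 30, 30)

Answer: (2, 152, 30, 30)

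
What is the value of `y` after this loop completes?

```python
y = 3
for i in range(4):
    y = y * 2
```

Multiply by 2, 4 times: 3 * 2^4 = 48
`y` takes the values: 3 → 6 → 12 → 24 → 48

Answer: 48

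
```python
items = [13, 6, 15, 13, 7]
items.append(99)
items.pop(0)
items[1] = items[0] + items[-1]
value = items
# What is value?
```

Trace:
`items = [13, 6, 15, 13, 7]` → items = [13, 6, 15, 13, 7]
`items.append(99)` → items = [13, 6, 15, 13, 7, 99]
`items.pop(0)` → items = [6, 15, 13, 7, 99]
`items[1] = items[0] + items[-1]` → items = [6, 105, 13, 7, 99]
`value = items` → value = [6, 105, 13, 7, 99]
So value = [6, 105, 13, 7, 99]

Answer: [6, 105, 13, 7, 99]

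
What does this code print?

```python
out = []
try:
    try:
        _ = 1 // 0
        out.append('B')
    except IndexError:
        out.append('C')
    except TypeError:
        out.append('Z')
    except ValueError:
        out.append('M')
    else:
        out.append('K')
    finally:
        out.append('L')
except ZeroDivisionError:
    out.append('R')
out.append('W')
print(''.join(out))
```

Execution trace: 'L' (finally) → 'R' (outer except ZeroDivisionError) → 'W' (after the try/except). Output: LRW

Answer: LRW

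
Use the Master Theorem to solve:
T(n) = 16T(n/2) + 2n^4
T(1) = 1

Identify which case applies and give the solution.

a=16, b=2, f(n)=2n^4. log_2(16) = 4. Since c=4 = 4, Case 2 applies: T(n) = Θ(n^log_b(a) · log n) = O(n^4 log n).

Answer: O(n^4 log n) - Case 2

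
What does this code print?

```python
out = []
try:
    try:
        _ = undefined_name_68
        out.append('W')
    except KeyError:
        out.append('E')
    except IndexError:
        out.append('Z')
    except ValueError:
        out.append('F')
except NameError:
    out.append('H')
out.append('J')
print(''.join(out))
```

Execution trace: 'H' (outer except NameError) → 'J' (after the try/except). Output: HJ

Answer: HJ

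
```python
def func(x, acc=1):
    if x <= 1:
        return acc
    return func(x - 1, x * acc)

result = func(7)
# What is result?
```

Accumulator trace (n, acc): (7, 1) -> (6, 7) -> (5, 42) -> (4, 210) -> (3, 840) -> (2, 2520) -> (1, 5040) -> return 5040

Answer: 5040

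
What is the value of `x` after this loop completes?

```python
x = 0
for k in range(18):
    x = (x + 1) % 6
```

Increment mod 6, 18 times = 0
`x` takes the values: 0 → 1 → 2 → 3 → 4 → 5 → 0 → 1 → 2 → 3 → 4 → 5 → 0 → 1 → 2 → 3 → 4 → 5 → 0

Answer: 0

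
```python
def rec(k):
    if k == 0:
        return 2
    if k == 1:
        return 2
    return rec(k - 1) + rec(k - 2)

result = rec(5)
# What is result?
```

Build up from base cases: rec(0)=2, rec(1)=2, rec(2)=4, rec(3)=6, rec(4)=10, rec(5)=16

Answer: 16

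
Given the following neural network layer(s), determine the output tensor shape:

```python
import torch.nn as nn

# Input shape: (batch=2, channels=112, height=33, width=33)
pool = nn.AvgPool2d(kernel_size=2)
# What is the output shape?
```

Input: (2, 112, 33, 33) -> Output: (2, 112, 16, 16)

Answer: (2, 112, 16, 16)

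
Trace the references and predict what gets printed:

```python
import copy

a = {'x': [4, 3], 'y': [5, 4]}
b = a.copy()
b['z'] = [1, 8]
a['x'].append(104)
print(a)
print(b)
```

Key concept: shallow copy of dict with mutable values.
Step by step:
`a = {'x': [4, 3], 'y': [5, 4]}` → a = {'x': [4, 3], 'y': [5, 4]}
`b = a.copy()` → b = {'x': [4, 3], 'y': [5, 4]}
`b['z'] = [1, 8]` → b = {'x': [4, 3], 'y': [5, 4], 'z': [1, 8]}
`a['x'].append(104)` → a = {'x': [4, 3, 104], 'y': [5, 4]}; b = {'x': [4, 3, 104], 'y': [5, 4], 'z': [1, 8]}
`print(a)` → prints {'x': [4, 3, 104], 'y': [5, 4]}
`print(b)` → prints {'x': [4, 3, 104], 'y': [5, 4], 'z': [1, 8]}

Answer:
{'x': [4, 3, 104], 'y': [5, 4]}
{'x': [4, 3, 104], 'y': [5, 4], 'z': [1, 8]}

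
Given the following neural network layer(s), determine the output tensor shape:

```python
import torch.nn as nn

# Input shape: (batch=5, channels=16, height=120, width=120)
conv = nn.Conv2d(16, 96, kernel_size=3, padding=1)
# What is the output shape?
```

Input: (5, 16, 120, 120) -> Output: (5, 96, 120, 120)

Answer: (5, 96, 120, 120)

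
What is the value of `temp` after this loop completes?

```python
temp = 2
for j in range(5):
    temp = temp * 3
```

Multiply by 3, 5 times: 2 * 3^5 = 486
`temp` takes the values: 2 → 6 → 18 → 54 → 162 → 486

Answer: 486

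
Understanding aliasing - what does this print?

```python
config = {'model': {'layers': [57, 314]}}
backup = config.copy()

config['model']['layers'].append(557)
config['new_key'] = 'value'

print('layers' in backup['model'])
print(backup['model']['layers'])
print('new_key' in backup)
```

Key concept: shallow copy gotcha with nested dict.
Step by step:
`config = {'model': {'layers': [57, 314]}}` → config = {'model': {'layers': [57, 314]}}
`backup = config.copy()` → backup = {'model': {'layers': [57, 314]}}
`config['model']['layers'].append(557)` → config = {'model': {'layers': [57, 314, 557]}}; backup = {'model': {'layers': [57, 314, 557]}}
`config['new_key'] = 'value'` → config = {'model': {'layers': [57, 314, 557]}, 'new_key': 'value'}
`print('layers' in backup['model'])` → prints True
`print(backup['model']['layers'])` → prints [57, 314, 557]
`print('new_key' in backup)` → prints False

Answer:
True
[57, 314, 557]
False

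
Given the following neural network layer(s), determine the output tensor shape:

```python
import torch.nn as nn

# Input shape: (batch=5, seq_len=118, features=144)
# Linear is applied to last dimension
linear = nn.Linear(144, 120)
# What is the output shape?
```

Input: (5, 118, 144) -> Output: (5, 118, 120)

Answer: (5, 118, 120)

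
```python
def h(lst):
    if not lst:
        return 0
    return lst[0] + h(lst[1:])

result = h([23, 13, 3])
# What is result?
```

23 + 13 + 3 + 0 = 39

Answer: 39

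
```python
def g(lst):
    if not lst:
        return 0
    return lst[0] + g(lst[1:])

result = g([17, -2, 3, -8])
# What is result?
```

17 + (-2) + 3 + (-8) + 0 = 10

Answer: 10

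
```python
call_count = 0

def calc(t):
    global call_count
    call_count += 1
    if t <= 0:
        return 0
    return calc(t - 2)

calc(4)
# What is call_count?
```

Linear recursion stepping by 2: 3 calls from t=4 down to ≤0.

Answer: 3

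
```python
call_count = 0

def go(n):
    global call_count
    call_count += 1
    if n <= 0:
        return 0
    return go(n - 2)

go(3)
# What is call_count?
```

Linear recursion stepping by 2: 3 calls from n=3 down to ≤0.

Answer: 3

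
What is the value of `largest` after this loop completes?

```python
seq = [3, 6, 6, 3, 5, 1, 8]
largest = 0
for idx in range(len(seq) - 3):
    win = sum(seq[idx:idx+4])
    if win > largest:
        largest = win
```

Max sum of 4-element window in [3, 6, 6, 3, 5, 1, 8]
`largest` takes the values: 0 → 18 → 20

Answer: 20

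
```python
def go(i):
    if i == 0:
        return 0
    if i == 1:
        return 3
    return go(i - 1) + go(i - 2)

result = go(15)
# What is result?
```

Build up from base cases: go(0)=0, go(1)=3, go(2)=3, go(3)=6, go(4)=9, go(5)=15, go(6)=24, ..., go(15)=1830

Answer: 1830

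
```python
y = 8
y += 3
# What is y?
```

Trace:
`y = 8` → y = 8
`y += 3` → y = 11
So y = 11

Answer: 11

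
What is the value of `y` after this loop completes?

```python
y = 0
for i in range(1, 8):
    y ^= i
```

XOR of 1 to 7
`y` takes the values: 0 → 1 → 3 → 0 → 4 → 1 → 7 → 0

Answer: 0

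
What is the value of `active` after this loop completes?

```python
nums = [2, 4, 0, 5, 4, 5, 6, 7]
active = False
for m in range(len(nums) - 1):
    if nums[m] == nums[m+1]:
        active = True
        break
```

Check consecutive duplicates in [2, 4, 0, 5, 4, 5, 6, 7]
`active` takes the values: False

Answer: False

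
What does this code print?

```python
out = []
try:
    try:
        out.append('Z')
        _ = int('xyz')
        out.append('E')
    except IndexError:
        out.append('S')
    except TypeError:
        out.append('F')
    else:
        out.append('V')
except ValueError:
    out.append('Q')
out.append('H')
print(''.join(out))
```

Execution trace: 'Z' (try body) → 'Q' (outer except ValueError) → 'H' (after the try/except). Output: ZQH

Answer: ZQH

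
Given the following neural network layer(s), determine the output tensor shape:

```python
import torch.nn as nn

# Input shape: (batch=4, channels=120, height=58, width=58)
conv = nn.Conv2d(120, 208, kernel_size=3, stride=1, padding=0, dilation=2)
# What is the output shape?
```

Input: (4, 120, 58, 58) -> Output: (4, 208, 54, 54)

Answer: (4, 208, 54, 54)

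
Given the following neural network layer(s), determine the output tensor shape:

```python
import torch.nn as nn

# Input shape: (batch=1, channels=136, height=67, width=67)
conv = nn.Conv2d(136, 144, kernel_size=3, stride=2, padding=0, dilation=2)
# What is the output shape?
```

Input: (1, 136, 67, 67) -> Output: (1, 144, 32, 32)

Answer: (1, 144, 32, 32)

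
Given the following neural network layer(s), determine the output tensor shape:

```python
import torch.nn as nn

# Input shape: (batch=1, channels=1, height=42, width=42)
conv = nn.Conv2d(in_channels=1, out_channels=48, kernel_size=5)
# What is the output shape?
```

Input: (1, 1, 42, 42) -> Output: (1, 48, 38, 38)

Answer: (1, 48, 38, 38)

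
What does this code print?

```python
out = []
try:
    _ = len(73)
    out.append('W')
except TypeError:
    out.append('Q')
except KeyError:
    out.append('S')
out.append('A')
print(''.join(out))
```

Execution trace: 'Q' (except TypeError) → 'A' (after the try/except). Output: QA

Answer: QA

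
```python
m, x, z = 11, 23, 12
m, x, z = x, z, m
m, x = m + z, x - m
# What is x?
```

Trace:
`m, x, z = 11, 23, 12` → m = 11; x = 23; z = 12
`m, x, z = x, z, m` → m = 23; x = 12; z = 11
`m, x = m + z, x - m` → m = 34; x = -11
So x = -11

Answer: -11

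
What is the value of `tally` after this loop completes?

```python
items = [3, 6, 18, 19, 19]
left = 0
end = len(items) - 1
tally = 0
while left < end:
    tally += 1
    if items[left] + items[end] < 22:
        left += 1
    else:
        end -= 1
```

Steps to find pair summing to 22
`tally` takes the values: 0 → 1 → 2 → 3 → 4

Answer: 4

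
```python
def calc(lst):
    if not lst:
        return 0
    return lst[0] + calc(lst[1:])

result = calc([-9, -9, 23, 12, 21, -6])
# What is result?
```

(-9) + (-9) + 23 + 12 + 21 + (-6) + 0 = 32

Answer: 32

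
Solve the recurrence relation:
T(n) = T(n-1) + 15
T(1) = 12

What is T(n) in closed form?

Unrolling: T(n) = T(1) + 15·(n-1) = 12 + 15(n-1) = 15n - 3.

Answer: T(n) = 15n - 3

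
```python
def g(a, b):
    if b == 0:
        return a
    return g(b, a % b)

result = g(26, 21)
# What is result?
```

g(26, 21) -> g(21, 5) -> g(5, 1) -> g(1, 0) -> 1

Answer: 1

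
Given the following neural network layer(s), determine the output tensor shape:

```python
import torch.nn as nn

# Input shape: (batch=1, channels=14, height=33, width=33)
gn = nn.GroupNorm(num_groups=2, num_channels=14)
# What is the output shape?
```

Input: (1, 14, 33, 33) -> Output: (1, 14, 33, 33)

Answer: (1, 14, 33, 33)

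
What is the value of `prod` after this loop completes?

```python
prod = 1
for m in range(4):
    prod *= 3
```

3^4 = 81
`prod` takes the values: 1 → 3 → 9 → 27 → 81

Answer: 81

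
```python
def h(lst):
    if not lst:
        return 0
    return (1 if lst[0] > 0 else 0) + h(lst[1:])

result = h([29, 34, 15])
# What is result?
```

Count of positive elements in [29, 34, 15] = 3

Answer: 3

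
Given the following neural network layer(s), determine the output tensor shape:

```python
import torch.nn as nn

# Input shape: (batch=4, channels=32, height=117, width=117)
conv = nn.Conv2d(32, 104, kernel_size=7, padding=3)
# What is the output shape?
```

Input: (4, 32, 117, 117) -> Output: (4, 104, 117, 117)

Answer: (4, 104, 117, 117)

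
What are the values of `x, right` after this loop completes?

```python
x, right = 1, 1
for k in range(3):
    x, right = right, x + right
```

Fibonacci: after 3 iterations
`x, right` takes the values: (1, 1) → (1, 2) → (2, 3) → (3, 5)

Answer: 3, 5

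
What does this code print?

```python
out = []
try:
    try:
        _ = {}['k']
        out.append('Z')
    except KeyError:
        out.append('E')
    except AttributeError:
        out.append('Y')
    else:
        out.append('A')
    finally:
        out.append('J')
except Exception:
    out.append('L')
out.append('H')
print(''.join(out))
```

Execution trace: 'E' (inner except KeyError) → 'J' (inner finally) → 'H' (after the try/except). Output: EJH

Answer: EJH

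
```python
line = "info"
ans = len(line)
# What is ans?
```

Trace:
`line = "info"` → line = 'info'
`ans = len(line)` → ans = 4
So ans = 4

Answer: 4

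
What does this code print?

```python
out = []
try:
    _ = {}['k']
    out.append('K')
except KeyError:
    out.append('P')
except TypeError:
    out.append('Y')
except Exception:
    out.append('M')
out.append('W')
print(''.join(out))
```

Execution trace: 'P' (except KeyError) → 'W' (after the try/except). Output: PW

Answer: PW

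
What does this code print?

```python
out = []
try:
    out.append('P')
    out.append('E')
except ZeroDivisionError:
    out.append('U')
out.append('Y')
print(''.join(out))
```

Execution trace: 'P' (try body) → 'E' (try body, no exception) → 'Y' (after the try/except). Output: PEY

Answer: PEY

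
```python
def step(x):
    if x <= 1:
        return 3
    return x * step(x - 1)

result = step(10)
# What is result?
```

step(10) = 10 * 9 * 8 * 7 * 6 * 5 * 4 * 3 * 2 * 3 = 10886400

Answer: 10886400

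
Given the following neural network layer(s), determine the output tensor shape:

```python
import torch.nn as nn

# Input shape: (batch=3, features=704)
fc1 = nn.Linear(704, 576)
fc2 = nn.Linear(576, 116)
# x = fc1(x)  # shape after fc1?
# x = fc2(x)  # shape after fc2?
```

Input: (3, 704) -> after fc1: (3, 576) -> Output: (3, 116)

Answer: (3, 116)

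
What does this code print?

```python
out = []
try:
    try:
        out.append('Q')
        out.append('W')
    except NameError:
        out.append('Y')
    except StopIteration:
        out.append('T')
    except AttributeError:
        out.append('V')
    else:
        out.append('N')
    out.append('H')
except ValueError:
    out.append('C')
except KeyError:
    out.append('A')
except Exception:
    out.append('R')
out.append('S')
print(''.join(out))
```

Execution trace: 'Q' (inner try body) → 'W' (inner try body, no exception) → 'N' (inner else) → 'H' (try body, no exception) → 'S' (after the try/except). Output: QWNHS

Answer: QWNHS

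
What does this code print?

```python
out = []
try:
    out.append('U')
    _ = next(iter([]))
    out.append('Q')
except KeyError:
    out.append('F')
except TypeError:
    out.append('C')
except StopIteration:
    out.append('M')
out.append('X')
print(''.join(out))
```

Execution trace: 'U' (try body) → 'M' (except StopIteration) → 'X' (after the try/except). Output: UMX

Answer: UMX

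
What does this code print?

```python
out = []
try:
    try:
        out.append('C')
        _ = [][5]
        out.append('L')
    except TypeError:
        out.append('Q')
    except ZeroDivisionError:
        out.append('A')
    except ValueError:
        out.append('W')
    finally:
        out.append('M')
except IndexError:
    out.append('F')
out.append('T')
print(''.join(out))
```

Execution trace: 'C' (try body) → 'M' (finally) → 'F' (outer except IndexError) → 'T' (after the try/except). Output: CMFT

Answer: CMFT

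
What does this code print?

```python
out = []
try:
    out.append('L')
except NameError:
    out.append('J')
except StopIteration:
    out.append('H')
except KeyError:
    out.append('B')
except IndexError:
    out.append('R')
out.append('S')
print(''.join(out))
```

Execution trace: 'L' (try body, no exception) → 'S' (after the try/except). Output: LS

Answer: LS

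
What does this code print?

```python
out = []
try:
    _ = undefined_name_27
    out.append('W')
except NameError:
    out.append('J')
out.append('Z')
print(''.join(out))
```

Execution trace: 'J' (except NameError) → 'Z' (after the try/except). Output: JZ

Answer: JZ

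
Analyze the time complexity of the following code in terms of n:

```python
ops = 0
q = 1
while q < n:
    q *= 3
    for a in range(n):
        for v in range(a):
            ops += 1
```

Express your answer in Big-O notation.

Each loop level contributes: log n × n × n. Multiplying the contributions gives O(n^2 log n).

Answer: O(n^2 log n)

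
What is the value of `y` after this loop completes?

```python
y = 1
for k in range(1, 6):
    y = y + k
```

Start at 1, add 1 through 5
`y` takes the values: 1 → 2 → 4 → 7 → 11 → 16

Answer: 16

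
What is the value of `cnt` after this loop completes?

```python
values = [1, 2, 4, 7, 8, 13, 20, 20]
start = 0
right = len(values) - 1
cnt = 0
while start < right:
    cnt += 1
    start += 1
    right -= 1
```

Iterations until pointers meet (list length 8)
`cnt` takes the values: 0 → 1 → 2 → 3 → 4

Answer: 4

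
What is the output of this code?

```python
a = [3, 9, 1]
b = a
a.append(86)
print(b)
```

Key concept: basic list aliasing.
Step by step:
`a = [3, 9, 1]` → a = [3, 9, 1]
`b = a` → b = [3, 9, 1] (same object as a)
`a.append(86)` → a = [3, 9, 1, 86] (same object as b); b = [3, 9, 1, 86] (same object as a)
`print(b)` → prints [3, 9, 1, 86]

Answer: [3, 9, 1, 86]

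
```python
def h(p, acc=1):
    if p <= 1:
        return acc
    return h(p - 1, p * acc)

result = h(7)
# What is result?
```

Accumulator trace (n, acc): (7, 1) -> (6, 7) -> (5, 42) -> (4, 210) -> (3, 840) -> (2, 2520) -> (1, 5040) -> return 5040

Answer: 5040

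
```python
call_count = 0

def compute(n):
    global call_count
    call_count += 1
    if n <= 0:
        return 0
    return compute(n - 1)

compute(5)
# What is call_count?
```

Linear recursion stepping by 1: 6 calls from n=5 down to ≤0.

Answer: 6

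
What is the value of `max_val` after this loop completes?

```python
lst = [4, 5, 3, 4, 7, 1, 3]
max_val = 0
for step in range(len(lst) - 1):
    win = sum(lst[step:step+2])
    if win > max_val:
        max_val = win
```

Max sum of 2-element window in [4, 5, 3, 4, 7, 1, 3]
`max_val` takes the values: 0 → 9 → 11

Answer: 11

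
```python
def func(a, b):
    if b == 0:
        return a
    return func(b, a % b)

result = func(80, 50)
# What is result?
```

func(80, 50) -> func(50, 30) -> func(30, 20) -> func(20, 10) -> func(10, 0) -> 10

Answer: 10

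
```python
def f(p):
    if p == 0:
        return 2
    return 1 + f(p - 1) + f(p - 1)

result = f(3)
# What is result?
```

f(p) = 1 + 2·f(p-1), f(0)=2. Closed form: (2+1)·2^3 - 1 = 23.

Answer: 23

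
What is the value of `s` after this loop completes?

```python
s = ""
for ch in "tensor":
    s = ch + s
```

Reverse 'tensor'
`s` takes the values: "" → "t" → "et" → "net" → "snet" → "osnet" → "rosnet"

Answer: "rosnet"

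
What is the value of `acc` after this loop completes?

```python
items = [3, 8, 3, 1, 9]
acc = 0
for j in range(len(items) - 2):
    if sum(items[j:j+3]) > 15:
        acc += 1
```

Count windows with sum > 15
`acc` takes the values: 0

Answer: 0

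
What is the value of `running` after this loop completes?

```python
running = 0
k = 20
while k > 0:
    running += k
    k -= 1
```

Sum 20 down to 1
`running` takes the values: 0 → 20 → 39 → 57 → 74 → 90 → 105 → 119 → 132 → 144 → 155 → 165 → 174 → 182 → 189 → 195 → 200 → 204 → 207 → 209 → 210

Answer: 210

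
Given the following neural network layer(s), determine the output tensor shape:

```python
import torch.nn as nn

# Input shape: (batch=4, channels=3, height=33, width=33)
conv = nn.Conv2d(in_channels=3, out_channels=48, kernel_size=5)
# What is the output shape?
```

Input: (4, 3, 33, 33) -> Output: (4, 48, 29, 29)

Answer: (4, 48, 29, 29)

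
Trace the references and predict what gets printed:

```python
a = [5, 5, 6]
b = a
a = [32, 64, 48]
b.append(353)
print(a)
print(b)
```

Key concept: rebinding vs mutation: a is rebound to a new list, b still points at the original.
Step by step:
`a = [5, 5, 6]` → a = [5, 5, 6]
`b = a` → b = [5, 5, 6] (same object as a)
`a = [32, 64, 48]` → a = [32, 64, 48]
`b.append(353)` → b = [5, 5, 6, 353]
`print(a)` → prints [32, 64, 48]
`print(b)` → prints [5, 5, 6, 353]

Answer:
[32, 64, 48]
[5, 5, 6, 353]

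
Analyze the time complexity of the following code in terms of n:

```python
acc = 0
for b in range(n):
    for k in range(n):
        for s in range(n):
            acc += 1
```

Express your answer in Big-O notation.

Each loop level contributes: n × n × n. Multiplying the contributions gives O(n^3).

Answer: O(n^3)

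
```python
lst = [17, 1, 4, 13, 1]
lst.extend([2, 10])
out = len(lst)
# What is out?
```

Trace:
`lst = [17, 1, 4, 13, 1]` → lst = [17, 1, 4, 13, 1]
`lst.extend([2, 10])` → lst = [17, 1, 4, 13, 1, 2, 10]
`out = len(lst)` → out = 7
So out = 7

Answer: 7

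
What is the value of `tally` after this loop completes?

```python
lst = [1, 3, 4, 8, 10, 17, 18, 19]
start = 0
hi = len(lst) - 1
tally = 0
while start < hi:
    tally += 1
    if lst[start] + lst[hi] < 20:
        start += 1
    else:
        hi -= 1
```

Steps to find pair summing to 20
`tally` takes the values: 0 → 1 → 2 → 3 → 4 → 5 → 6 → 7

Answer: 7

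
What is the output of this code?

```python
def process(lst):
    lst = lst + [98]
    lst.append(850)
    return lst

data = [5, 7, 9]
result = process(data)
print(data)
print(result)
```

Key concept: rebinding parameter vs mutation.
Step by step:
`data = [5, 7, 9]` → data = [5, 7, 9]
`result = process(data)` → result = [5, 7, 9, 98, 850]
`print(data)` → prints [5, 7, 9]
`print(result)` → prints [5, 7, 9, 98, 850]

Answer:
[5, 7, 9]
[5, 7, 9, 98, 850]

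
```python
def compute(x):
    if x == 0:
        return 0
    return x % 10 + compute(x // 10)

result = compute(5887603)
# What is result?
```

Sum of digits of 5887603: 3 + 0 + 6 + 7 + 8 + 8 + 5 = 37

Answer: 37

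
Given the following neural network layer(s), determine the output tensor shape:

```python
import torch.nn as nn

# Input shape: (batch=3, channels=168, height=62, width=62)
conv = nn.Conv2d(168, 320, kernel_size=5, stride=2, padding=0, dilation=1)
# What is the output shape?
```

Input: (3, 168, 62, 62) -> Output: (3, 320, 29, 29)

Answer: (3, 320, 29, 29)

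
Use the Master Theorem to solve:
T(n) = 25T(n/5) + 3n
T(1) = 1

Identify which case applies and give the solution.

a=25, b=5, f(n)=3n. log_5(25) = 2. Since c=1 < 2, Case 1 applies: T(n) = Θ(n^log_b(a)) = O(n^2).

Answer: O(n^2) - Case 1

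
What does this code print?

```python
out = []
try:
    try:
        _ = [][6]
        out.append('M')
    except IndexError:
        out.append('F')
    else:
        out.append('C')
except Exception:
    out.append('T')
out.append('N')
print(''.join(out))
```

Execution trace: 'F' (inner except IndexError) → 'N' (after the try/except). Output: FN

Answer: FN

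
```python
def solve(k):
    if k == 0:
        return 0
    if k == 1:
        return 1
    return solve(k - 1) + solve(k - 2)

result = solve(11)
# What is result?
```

Build up from base cases: solve(0)=0, solve(1)=1, solve(2)=1, solve(3)=2, solve(4)=3, solve(5)=5, solve(6)=8, ..., solve(11)=89

Answer: 89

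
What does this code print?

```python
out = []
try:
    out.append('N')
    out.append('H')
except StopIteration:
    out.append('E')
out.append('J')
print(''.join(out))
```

Execution trace: 'N' (try body) → 'H' (try body, no exception) → 'J' (after the try/except). Output: NHJ

Answer: NHJ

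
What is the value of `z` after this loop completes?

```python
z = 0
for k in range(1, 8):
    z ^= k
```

XOR of 1 to 7
`z` takes the values: 0 → 1 → 3 → 0 → 4 → 1 → 7 → 0

Answer: 0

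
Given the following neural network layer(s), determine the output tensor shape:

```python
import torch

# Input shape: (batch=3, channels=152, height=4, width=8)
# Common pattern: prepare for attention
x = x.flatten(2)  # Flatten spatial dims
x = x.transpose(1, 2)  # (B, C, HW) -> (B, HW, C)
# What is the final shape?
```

Input: (3, 152, 4, 8) -> after flatten(2): (3, 152, 32) -> Output: (3, 32, 152)

Answer: (3, 32, 152)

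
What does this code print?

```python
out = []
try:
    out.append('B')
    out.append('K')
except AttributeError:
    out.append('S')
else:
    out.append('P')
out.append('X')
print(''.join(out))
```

Execution trace: 'B' (try body) → 'K' (try body, no exception) → 'P' (else) → 'X' (after the try/except). Output: BKPX

Answer: BKPX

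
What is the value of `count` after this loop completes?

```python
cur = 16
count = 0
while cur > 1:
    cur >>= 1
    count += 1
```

Count right shifts until 1
`count` takes the values: 0 → 1 → 2 → 3 → 4

Answer: 4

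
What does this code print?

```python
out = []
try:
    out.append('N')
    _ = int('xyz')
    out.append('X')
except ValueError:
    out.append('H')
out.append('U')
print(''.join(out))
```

Execution trace: 'N' (try body) → 'H' (except ValueError) → 'U' (after the try/except). Output: NHU

Answer: NHU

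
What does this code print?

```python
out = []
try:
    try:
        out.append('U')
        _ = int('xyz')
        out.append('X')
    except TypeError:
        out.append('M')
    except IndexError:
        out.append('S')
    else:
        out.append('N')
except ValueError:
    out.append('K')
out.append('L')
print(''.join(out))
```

Execution trace: 'U' (inner try body) → 'K' (outer except ValueError) → 'L' (after the try/except). Output: UKL

Answer: UKL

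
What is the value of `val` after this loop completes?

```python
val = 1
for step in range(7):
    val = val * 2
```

Multiply by 2, 7 times: 1 * 2^7 = 128
`val` takes the values: 1 → 2 → 4 → 8 → 16 → 32 → 64 → 128

Answer: 128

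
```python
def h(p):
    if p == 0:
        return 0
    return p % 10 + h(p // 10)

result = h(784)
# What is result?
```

Sum of digits of 784: 4 + 8 + 7 = 19

Answer: 19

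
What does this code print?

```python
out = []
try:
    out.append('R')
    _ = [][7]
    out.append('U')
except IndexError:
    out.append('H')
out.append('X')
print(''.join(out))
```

Execution trace: 'R' (try body) → 'H' (except IndexError) → 'X' (after the try/except). Output: RHX

Answer: RHX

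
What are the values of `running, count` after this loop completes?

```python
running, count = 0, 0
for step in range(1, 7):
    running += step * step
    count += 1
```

Sum of squares and count
`running, count` takes the values: (0, 0) → (1, 0) → (1, 1) → (5, 1) → (5, 2) → (14, 2) → (14, 3) → (30, 3) → (30, 4) → (55, 4) → (55, 5) → (91, 5) → (91, 6)

Answer: 91, 6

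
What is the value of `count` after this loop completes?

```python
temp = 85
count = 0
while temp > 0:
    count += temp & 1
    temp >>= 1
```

Count set bits in 85 (binary: 0b1010101)
`count` takes the values: 0 → 1 → 2 → 3 → 4

Answer: 4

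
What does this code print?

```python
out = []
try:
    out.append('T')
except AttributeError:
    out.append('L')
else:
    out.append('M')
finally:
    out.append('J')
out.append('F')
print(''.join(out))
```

Execution trace: 'T' (try body, no exception) → 'M' (else) → 'J' (finally) → 'F' (after the try/except). Output: TMJF

Answer: TMJF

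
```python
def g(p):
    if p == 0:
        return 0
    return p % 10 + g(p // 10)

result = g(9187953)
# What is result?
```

Sum of digits of 9187953: 3 + 5 + 9 + 7 + 8 + 1 + 9 = 42

Answer: 42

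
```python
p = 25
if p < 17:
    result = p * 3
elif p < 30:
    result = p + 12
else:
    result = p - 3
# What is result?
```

Trace:
`p = 25` → p = 25
`if p < 17: ...` → p < 17 is False, p < 30 is True → result = 37
So result = 37

Answer: 37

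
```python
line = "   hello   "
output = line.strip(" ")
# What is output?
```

Trace:
`line = "   hello   "` → line = '   hello   '
`output = line.strip(" ")` → output = 'hello'
So output = 'hello'

Answer: 'hello'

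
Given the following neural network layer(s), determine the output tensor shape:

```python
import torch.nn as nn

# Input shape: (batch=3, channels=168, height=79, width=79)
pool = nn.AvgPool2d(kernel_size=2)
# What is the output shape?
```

Input: (3, 168, 79, 79) -> Output: (3, 168, 39, 39)

Answer: (3, 168, 39, 39)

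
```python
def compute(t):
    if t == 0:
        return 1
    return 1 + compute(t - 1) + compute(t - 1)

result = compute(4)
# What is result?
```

compute(t) = 1 + 2·compute(t-1), compute(0)=1. Closed form: (1+1)·2^4 - 1 = 31.

Answer: 31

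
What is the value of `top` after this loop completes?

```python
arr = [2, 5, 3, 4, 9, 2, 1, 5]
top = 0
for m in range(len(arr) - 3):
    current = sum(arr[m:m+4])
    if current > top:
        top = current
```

Max sum of 4-element window in [2, 5, 3, 4, 9, 2, 1, 5]
`top` takes the values: 0 → 14 → 21

Answer: 21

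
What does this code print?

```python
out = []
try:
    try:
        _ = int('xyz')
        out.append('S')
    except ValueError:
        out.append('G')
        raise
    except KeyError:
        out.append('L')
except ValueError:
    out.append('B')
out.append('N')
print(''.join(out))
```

Execution trace: 'G' (inner except ValueError) → 'B' (outer except ValueError) → 'N' (after the try/except). Output: GBN

Answer: GBN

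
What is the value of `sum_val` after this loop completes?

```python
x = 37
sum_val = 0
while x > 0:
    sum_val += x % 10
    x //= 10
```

Sum digits of 37
`sum_val` takes the values: 0 → 7 → 10

Answer: 10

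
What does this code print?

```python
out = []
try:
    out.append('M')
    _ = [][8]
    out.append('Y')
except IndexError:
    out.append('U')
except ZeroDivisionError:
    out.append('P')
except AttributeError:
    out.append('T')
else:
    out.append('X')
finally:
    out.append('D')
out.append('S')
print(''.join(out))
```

Execution trace: 'M' (try body) → 'U' (except IndexError) → 'D' (finally) → 'S' (after the try/except). Output: MUDS

Answer: MUDS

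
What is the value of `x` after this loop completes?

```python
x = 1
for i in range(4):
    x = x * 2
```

Multiply by 2, 4 times: 1 * 2^4 = 16
`x` takes the values: 1 → 2 → 4 → 8 → 16

Answer: 16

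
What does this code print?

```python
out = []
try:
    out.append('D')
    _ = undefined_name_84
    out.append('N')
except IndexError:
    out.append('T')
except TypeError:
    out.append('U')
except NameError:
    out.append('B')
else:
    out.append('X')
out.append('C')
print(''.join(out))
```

Execution trace: 'D' (try body) → 'B' (except NameError) → 'C' (after the try/except). Output: DBC

Answer: DBC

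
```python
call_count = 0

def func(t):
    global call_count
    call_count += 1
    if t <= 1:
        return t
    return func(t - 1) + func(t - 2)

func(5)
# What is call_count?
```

Calls(t) = 1 + Calls(t-1) + Calls(t-2); Calls(0)=Calls(1)=1. For t=5 this gives 15.

Answer: 15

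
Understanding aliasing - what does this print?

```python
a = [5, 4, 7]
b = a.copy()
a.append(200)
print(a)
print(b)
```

Key concept: list.copy() creates independent copy.
Step by step:
`a = [5, 4, 7]` → a = [5, 4, 7]
`b = a.copy()` → b = [5, 4, 7]
`a.append(200)` → a = [5, 4, 7, 200]
`print(a)` → prints [5, 4, 7, 200]
`print(b)` → prints [5, 4, 7]

Answer:
[5, 4, 7, 200]
[5, 4, 7]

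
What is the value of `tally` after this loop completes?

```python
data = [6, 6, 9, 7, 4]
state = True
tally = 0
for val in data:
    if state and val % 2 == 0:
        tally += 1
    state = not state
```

Count even values at even positions
`tally` takes the values: 0 → 1 → 2

Answer: 2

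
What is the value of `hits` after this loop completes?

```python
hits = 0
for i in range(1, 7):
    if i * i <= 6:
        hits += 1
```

Count numbers where i² ≤ 6
`hits` takes the values: 0 → 1 → 2

Answer: 2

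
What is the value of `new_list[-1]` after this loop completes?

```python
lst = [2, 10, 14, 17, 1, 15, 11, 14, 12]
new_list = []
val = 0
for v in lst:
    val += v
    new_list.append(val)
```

Cumulative sum ends at 96
`new_list` takes the values: [] → [2] → [2, 12] → [2, 12, 26] → [2, 12, 26, 43] → [2, 12, 26, 43, 44] → [2, 12, 26, 43, 44, 59] → [2, 12, 26, 43, 44, 59, 70] → [2, 12, 26, 43, 44, 59, 70, 84] → [2, 12, 26, 43, 44, 59, 70, 84, 96]
So `new_list[-1]` = 96

Answer: 96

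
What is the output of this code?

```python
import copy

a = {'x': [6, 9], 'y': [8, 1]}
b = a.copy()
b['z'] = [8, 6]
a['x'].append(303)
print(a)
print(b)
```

Key concept: shallow copy of dict with mutable values.
Step by step:
`a = {'x': [6, 9], 'y': [8, 1]}` → a = {'x': [6, 9], 'y': [8, 1]}
`b = a.copy()` → b = {'x': [6, 9], 'y': [8, 1]}
`b['z'] = [8, 6]` → b = {'x': [6, 9], 'y': [8, 1], 'z': [8, 6]}
`a['x'].append(303)` → a = {'x': [6, 9, 303], 'y': [8, 1]}; b = {'x': [6, 9, 303], 'y': [8, 1], 'z': [8, 6]}
`print(a)` → prints {'x': [6, 9, 303], 'y': [8, 1]}
`print(b)` → prints {'x': [6, 9, 303], 'y': [8, 1], 'z': [8, 6]}

Answer:
{'x': [6, 9, 303], 'y': [8, 1]}
{'x': [6, 9, 303], 'y': [8, 1], 'z': [8, 6]}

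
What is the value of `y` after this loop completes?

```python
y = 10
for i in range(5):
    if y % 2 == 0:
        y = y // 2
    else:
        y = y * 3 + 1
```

Collatz-style transformation from 10
`y` takes the values: 10 → 5 → 16 → 8 → 4 → 2

Answer: 2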